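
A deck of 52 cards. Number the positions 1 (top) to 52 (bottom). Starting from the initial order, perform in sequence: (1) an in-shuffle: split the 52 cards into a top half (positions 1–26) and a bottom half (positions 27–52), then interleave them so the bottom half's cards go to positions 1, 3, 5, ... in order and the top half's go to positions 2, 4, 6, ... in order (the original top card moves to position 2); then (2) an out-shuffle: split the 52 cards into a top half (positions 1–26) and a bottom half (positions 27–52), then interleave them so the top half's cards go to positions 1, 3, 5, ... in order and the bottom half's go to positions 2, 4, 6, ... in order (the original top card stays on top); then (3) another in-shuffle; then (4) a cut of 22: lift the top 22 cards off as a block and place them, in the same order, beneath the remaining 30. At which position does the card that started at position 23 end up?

Track the card from position 23 forward through each operation:
  after op 1 (in-shuffle): 23 → 46
  after op 2 (out-shuffle): 46 → 40
  after op 3 (in-shuffle): 40 → 27
  after op 4 (cut 22): 27 → 5

5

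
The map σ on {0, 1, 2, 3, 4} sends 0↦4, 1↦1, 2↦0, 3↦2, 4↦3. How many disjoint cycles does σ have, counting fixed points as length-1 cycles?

Cycle decomposition: (0 4 3 2) (1).
2 cycles.

2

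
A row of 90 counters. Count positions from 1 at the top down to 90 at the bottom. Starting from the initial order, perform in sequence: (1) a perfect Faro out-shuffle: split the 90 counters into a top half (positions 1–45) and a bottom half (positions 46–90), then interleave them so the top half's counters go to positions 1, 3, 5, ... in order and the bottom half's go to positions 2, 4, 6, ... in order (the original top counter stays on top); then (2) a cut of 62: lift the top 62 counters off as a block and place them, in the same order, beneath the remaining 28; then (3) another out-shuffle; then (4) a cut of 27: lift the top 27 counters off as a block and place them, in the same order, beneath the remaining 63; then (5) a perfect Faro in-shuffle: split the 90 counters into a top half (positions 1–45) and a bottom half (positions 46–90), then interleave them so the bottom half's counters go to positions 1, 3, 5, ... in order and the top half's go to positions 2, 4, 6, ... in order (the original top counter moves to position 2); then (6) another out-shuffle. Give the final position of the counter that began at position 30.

Track the counter from position 30 forward through each operation:
  after op 1 (out-shuffle): 30 → 59
  after op 2 (cut 62): 59 → 87
  after op 3 (out-shuffle): 87 → 84
  after op 4 (cut 27): 84 → 57
  after op 5 (in-shuffle): 57 → 23
  after op 6 (out-shuffle): 23 → 45

45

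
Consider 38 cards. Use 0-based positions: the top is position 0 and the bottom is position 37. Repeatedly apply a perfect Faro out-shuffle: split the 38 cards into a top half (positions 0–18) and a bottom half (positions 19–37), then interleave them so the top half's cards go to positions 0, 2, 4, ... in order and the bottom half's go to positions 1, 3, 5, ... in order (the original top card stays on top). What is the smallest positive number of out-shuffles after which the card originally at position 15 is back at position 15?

36

Follow position 15 under repeated out-shuffles:
15 → 30 → 23 → 9 → 18 → 36 → 35 → 33 → ... → 15 (length 36)
It first returns after 36 out-shuffles.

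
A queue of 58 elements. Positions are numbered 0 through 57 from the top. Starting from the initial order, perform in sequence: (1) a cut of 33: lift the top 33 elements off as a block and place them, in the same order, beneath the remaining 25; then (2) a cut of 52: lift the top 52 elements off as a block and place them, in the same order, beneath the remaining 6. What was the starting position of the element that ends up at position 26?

Undo the operations in reverse order, starting from position 26:
  undo op 2 (cut 52): 26 ← 20
  undo op 1 (cut 33): 20 ← 53
So the element at position 26 came from original position 53.

53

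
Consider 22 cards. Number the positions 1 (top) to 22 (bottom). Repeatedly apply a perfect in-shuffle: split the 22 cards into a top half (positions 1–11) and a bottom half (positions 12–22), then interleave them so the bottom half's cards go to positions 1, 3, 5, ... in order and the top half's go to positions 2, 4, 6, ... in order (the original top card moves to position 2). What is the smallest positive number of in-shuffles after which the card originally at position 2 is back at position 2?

11

Follow position 2 under repeated in-shuffles:
2 → 4 → 8 → 16 → 9 → 18 → 13 → 3 → 6 → 12 → 1 → 2
It first returns after 11 in-shuffles.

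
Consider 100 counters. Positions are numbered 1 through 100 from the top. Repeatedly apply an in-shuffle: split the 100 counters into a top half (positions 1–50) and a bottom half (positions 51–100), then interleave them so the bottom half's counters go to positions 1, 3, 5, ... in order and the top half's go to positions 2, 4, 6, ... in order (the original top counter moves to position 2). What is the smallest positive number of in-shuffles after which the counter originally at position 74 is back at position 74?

100

Follow position 74 under repeated in-shuffles:
74 → 47 → 94 → 87 → 73 → 45 → 90 → 79 → ... → 74 (length 100)
It first returns after 100 in-shuffles.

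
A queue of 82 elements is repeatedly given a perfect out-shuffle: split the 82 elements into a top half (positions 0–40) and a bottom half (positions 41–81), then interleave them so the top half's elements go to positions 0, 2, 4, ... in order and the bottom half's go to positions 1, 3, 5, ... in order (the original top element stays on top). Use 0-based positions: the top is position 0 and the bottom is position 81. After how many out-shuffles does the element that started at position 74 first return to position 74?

54

Follow position 74 under repeated out-shuffles:
74 → 67 → 53 → 25 → 50 → 19 → 38 → 76 → ... → 74 (length 54)
It first returns after 54 out-shuffles.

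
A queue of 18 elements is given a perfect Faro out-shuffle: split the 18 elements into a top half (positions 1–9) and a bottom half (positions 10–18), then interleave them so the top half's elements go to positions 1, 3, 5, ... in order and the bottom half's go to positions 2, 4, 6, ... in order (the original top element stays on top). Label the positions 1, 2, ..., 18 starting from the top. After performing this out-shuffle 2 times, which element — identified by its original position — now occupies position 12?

8

Work backwards from position 12, undoing one out-shuffle at a time:
12 ← 15 ← 8
So the element now at position 12 started at position 8.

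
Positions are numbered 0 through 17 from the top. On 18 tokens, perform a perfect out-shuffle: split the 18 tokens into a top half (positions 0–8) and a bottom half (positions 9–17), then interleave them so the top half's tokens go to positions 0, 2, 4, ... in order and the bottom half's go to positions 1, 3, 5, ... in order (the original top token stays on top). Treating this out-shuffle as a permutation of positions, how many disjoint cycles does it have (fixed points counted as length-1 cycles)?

4

Trace each unvisited position around until it returns:
(0) (1 2 4 8 16 15 13 9) (3 6 12 7 14 11 5 10) (17)
4 cycles in total.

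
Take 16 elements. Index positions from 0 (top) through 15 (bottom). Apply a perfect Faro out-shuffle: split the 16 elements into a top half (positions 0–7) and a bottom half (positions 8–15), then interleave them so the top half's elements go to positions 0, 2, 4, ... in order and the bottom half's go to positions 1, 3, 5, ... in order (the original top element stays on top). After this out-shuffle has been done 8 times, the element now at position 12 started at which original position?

Work backwards from position 12, undoing one out-shuffle at a time:
12 ← 6 ← 3 ← 9 ← 12 ← 6 ← 3 ← 9 ← 12
So the element now at position 12 started at position 12.

12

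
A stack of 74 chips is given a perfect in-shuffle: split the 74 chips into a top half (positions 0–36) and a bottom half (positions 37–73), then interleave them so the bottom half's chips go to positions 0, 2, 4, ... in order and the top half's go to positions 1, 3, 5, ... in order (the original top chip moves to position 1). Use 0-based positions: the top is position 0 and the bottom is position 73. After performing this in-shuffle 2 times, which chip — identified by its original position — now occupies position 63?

Work backwards from position 63, undoing one in-shuffle at a time:
63 ← 31 ← 15
So the chip now at position 63 started at position 15.

15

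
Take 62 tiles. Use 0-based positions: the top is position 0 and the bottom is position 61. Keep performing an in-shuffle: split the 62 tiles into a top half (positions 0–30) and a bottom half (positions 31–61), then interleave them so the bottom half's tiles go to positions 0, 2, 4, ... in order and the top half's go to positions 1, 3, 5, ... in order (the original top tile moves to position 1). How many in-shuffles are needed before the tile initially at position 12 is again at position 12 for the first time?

Follow position 12 under repeated in-shuffles:
12 → 25 → 51 → 40 → 18 → 37 → 12
It first returns after 6 in-shuffles.

6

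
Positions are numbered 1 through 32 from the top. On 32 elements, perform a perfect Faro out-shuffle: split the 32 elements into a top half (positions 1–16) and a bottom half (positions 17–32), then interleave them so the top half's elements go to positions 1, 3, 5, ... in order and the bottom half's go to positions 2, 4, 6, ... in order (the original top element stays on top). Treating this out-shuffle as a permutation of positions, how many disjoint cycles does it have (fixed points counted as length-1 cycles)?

Trace each unvisited position around until it returns:
(1) (2 3 5 9 17) (4 7 13 25 18) (6 11 21 10 19) (8 15 29 26 20) (12 23 14 27 22) (16 31 30 28 24) (32)
8 cycles in total.

8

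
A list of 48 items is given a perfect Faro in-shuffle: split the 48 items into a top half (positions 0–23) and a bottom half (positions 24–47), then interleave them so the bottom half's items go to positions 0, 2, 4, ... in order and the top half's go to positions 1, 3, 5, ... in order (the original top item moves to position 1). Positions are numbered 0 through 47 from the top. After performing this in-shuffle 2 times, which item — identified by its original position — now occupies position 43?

10

Work backwards from position 43, undoing one in-shuffle at a time:
43 ← 21 ← 10
So the item now at position 43 started at position 10.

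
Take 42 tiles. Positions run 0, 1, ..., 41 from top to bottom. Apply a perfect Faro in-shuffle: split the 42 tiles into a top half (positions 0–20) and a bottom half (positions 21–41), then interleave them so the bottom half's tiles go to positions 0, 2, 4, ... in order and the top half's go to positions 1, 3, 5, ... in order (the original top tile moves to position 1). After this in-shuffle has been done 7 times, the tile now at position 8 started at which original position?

33

Work backwards from position 8, undoing one in-shuffle at a time:
8 ← 25 ← 12 ← 27 ← 13 ← 6 ← 24 ← 33
So the tile now at position 8 started at position 33.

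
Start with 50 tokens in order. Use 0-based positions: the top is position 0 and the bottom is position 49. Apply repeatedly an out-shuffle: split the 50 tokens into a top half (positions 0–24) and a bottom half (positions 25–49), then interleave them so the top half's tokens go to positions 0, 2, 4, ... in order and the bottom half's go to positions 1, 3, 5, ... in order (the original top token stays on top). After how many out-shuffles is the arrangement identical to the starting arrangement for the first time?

The out-shuffle permutes the 50 positions with cycle lengths [1, 1, 3, 3, 21, 21].
Every token is home exactly when every cycle has completed a whole number of laps, i.e. after lcm(1, 3, 21) = 21 out-shuffles.

21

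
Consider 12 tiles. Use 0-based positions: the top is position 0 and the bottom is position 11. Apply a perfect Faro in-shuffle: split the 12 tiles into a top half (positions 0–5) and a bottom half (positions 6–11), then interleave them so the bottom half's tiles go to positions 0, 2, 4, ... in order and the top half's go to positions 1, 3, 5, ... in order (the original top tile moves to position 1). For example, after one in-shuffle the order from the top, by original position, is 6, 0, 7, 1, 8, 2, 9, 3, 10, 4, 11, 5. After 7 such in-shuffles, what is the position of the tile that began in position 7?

Track the tile's position through each in-shuffle:
7 → 2 → 5 → 11 → 10 → 8 → 4 → 9

9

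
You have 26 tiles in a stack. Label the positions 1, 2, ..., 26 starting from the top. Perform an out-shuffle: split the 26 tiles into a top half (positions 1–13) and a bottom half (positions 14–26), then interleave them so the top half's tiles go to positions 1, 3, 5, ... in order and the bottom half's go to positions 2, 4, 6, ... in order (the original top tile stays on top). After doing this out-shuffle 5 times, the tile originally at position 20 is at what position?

Track the tile's position through each out-shuffle:
20 → 14 → 2 → 3 → 5 → 9

9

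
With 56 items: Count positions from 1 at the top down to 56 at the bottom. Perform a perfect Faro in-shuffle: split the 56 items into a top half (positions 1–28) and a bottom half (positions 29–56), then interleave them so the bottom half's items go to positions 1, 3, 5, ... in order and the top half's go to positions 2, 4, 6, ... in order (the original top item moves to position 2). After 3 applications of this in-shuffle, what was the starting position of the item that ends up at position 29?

Work backwards from position 29, undoing one in-shuffle at a time:
29 ← 43 ← 50 ← 25
So the item now at position 29 started at position 25.

25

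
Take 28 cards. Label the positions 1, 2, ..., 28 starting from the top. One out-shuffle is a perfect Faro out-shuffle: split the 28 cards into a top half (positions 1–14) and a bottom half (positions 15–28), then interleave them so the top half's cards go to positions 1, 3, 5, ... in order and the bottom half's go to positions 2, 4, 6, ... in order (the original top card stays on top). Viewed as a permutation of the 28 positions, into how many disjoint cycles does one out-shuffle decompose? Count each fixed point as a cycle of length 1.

Trace each unvisited position around until it returns:
(1) (2 3 5 9 17 6 ... len 18) (4 7 13 25 22 16) (10 19) (28)
5 cycles in total.

5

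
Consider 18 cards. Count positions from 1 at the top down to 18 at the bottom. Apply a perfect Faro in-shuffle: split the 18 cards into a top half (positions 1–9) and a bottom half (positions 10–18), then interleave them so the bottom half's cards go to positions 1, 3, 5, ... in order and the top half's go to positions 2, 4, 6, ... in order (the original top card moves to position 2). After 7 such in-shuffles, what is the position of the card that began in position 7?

3

Track the card's position through each in-shuffle:
7 → 14 → 9 → 18 → 17 → 15 → 11 → 3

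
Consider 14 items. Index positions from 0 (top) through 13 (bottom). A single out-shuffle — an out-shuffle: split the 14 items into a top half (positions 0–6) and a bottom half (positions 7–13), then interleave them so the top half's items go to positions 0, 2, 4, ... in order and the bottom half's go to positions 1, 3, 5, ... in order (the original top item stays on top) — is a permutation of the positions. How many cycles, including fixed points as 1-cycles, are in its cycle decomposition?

3

Trace each unvisited position around until it returns:
(0) (1 2 4 8 3 6 ... len 12) (13)
3 cycles in total.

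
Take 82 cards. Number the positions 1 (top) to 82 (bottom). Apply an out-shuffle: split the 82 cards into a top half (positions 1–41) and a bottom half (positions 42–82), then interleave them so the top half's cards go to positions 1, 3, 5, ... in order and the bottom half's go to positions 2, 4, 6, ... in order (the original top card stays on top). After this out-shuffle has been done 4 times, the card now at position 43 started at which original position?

34

Work backwards from position 43, undoing one out-shuffle at a time:
43 ← 22 ← 52 ← 67 ← 34
So the card now at position 43 started at position 34.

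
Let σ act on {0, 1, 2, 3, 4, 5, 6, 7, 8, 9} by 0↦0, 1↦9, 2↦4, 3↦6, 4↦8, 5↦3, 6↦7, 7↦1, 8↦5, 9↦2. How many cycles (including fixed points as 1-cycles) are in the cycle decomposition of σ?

Cycle decomposition: (0) (1 9 2 4 8 5 3 6 7).
2 cycles.

2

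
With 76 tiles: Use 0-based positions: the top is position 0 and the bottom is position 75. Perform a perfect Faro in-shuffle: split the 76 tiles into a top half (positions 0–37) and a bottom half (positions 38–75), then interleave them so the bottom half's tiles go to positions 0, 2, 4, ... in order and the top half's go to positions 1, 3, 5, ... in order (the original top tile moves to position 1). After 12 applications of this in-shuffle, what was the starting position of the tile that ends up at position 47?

33

Work backwards from position 47, undoing one in-shuffle at a time:
47 ← 23 ← 11 ← 5 ← 2 ← 39 ← 19 ← 9 ← 4 ← 40 ← 58 ← 67 ← 33
So the tile now at position 47 started at position 33.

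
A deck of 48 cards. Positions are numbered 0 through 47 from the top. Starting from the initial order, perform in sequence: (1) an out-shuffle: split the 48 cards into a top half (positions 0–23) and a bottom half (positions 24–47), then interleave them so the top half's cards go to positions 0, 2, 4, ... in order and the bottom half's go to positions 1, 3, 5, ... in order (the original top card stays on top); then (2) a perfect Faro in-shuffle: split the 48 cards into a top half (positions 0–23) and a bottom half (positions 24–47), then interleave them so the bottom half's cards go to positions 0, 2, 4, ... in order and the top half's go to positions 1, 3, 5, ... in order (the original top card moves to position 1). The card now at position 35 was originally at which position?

32

Undo the operations in reverse order, starting from position 35:
  undo op 2 (in-shuffle, from top half): 35 ← 17
  undo op 1 (out-shuffle, from bottom half): 17 ← 32
So the card at position 35 came from original position 32.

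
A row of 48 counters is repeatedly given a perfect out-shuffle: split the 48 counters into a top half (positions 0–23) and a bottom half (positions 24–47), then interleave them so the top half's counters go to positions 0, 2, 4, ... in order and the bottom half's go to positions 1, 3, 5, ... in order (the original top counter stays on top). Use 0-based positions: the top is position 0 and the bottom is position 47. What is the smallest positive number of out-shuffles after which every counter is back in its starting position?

23

The out-shuffle permutes the 48 positions with cycle lengths [1, 1, 23, 23].
Every counter is home exactly when every cycle has completed a whole number of laps, i.e. after lcm(1, 23) = 23 out-shuffles.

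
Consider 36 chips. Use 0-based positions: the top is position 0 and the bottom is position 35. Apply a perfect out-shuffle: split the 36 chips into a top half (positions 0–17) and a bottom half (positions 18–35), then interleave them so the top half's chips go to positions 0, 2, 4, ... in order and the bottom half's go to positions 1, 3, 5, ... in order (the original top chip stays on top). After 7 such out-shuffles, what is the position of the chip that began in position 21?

28

Track the chip's position through each out-shuffle:
21 → 7 → 14 → 28 → 21 → 7 → 14 → 28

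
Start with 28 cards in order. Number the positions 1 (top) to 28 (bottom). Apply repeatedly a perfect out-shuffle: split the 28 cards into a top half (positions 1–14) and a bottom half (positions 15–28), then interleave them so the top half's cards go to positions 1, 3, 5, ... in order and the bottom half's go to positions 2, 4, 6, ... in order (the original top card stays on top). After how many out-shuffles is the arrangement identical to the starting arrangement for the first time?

18

The out-shuffle permutes the 28 positions with cycle lengths [1, 1, 2, 6, 18].
Every card is home exactly when every cycle has completed a whole number of laps, i.e. after lcm(1, 2, 6, 18) = 18 out-shuffles.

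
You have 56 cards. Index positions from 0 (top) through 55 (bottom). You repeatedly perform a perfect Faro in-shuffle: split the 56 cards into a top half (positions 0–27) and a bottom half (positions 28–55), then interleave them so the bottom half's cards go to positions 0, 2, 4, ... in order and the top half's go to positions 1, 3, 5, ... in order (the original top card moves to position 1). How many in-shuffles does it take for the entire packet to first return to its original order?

The in-shuffle permutes the 56 positions with cycle lengths [2, 18, 18, 18].
Every card is home exactly when every cycle has completed a whole number of laps, i.e. after lcm(2, 18) = 18 in-shuffles.

18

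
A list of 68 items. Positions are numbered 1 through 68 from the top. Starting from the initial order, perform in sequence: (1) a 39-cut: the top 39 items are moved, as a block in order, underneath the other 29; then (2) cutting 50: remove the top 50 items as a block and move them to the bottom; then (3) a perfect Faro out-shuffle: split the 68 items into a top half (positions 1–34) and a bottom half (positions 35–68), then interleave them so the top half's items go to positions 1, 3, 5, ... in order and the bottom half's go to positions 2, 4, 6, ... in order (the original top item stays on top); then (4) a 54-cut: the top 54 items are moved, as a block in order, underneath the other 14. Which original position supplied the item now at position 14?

Undo the operations in reverse order, starting from position 14:
  undo op 4 (cut 54): 14 ← 68
  undo op 3 (out-shuffle, from bottom half): 68 ← 68
  undo op 2 (cut 50): 68 ← 50
  undo op 1 (cut 39): 50 ← 21
So the item at position 14 came from original position 21.

21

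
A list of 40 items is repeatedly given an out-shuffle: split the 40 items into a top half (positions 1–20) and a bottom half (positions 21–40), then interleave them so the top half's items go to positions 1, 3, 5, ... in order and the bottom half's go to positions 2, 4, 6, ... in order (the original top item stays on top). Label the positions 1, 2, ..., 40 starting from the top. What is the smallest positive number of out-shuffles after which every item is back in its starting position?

The out-shuffle permutes the 40 positions with cycle lengths [1, 1, 2, 12, 12, 12].
Every item is home exactly when every cycle has completed a whole number of laps, i.e. after lcm(1, 2, 12) = 12 out-shuffles.

12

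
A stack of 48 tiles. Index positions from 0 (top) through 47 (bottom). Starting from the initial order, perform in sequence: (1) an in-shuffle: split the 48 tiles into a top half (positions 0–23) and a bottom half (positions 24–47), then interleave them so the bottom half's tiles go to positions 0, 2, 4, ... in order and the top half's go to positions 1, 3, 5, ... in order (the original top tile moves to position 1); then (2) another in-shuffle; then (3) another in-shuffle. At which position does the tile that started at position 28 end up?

Track the tile from position 28 forward through each operation:
  after op 1 (in-shuffle): 28 → 8
  after op 2 (in-shuffle): 8 → 17
  after op 3 (in-shuffle): 17 → 35

35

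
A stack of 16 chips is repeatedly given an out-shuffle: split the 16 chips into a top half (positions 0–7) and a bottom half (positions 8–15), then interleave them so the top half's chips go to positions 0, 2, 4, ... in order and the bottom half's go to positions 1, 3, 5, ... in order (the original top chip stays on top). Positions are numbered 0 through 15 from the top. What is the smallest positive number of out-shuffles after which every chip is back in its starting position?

The out-shuffle permutes the 16 positions with cycle lengths [1, 1, 2, 4, 4, 4].
Every chip is home exactly when every cycle has completed a whole number of laps, i.e. after lcm(1, 2, 4) = 4 out-shuffles.

4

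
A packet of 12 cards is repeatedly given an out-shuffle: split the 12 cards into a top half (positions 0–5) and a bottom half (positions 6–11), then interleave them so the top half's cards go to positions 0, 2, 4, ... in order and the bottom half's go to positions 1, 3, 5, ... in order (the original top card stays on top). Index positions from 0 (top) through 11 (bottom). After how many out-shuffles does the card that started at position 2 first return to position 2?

10

Follow position 2 under repeated out-shuffles:
2 → 4 → 8 → 5 → 10 → 9 → 7 → 3 → 6 → 1 → 2
It first returns after 10 out-shuffles.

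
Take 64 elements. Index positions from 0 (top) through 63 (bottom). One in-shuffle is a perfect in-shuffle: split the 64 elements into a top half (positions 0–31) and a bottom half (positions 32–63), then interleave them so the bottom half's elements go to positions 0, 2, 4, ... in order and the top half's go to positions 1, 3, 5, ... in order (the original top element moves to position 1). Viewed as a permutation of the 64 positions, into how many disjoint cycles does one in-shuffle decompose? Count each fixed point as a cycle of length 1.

Trace each unvisited position around until it returns:
(0 1 3 7 15 31 ... len 12) (2 5 11 23 47 30 ... len 12) (4 9 19 39 14 29 ... len 12) (6 13 27 55 46 28 ... len 12) (10 21 43 22 45 26 ... len 12) (12 25 51 38)
6 cycles in total.

6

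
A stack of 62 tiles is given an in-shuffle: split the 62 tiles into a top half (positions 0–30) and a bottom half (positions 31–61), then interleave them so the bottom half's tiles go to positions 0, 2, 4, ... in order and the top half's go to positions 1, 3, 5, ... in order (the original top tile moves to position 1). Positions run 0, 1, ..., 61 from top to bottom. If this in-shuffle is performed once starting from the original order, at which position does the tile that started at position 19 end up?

Track the tile's position through each in-shuffle:
19 → 39

39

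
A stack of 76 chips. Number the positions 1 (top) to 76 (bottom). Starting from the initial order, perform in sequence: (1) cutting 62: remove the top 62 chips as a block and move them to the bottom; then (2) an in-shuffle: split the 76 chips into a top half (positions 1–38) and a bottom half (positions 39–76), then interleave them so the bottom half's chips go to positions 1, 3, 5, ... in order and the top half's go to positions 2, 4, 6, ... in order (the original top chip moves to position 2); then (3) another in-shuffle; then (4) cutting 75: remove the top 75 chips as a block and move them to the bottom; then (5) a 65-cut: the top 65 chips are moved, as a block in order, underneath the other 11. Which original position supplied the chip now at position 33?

49

Undo the operations in reverse order, starting from position 33:
  undo op 5 (cut 65): 33 ← 22
  undo op 4 (cut 75): 22 ← 21
  undo op 3 (in-shuffle, from bottom half): 21 ← 49
  undo op 2 (in-shuffle, from bottom half): 49 ← 63
  undo op 1 (cut 62): 63 ← 49
So the chip at position 33 came from original position 49.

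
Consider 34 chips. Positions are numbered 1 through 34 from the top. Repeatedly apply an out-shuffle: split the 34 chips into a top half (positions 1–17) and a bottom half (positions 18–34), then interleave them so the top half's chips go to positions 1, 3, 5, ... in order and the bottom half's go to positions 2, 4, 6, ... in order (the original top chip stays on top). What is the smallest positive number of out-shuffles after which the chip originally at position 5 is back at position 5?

10

Follow position 5 under repeated out-shuffles:
5 → 9 → 17 → 33 → 32 → 30 → 26 → 18 → 2 → 3 → 5
It first returns after 10 out-shuffles.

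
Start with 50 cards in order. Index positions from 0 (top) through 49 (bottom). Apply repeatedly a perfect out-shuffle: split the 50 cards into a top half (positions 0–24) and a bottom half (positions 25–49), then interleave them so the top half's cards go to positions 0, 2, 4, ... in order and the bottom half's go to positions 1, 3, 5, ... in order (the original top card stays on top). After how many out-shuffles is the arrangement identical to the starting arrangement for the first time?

The out-shuffle permutes the 50 positions with cycle lengths [1, 1, 3, 3, 21, 21].
Every card is home exactly when every cycle has completed a whole number of laps, i.e. after lcm(1, 3, 21) = 21 out-shuffles.

21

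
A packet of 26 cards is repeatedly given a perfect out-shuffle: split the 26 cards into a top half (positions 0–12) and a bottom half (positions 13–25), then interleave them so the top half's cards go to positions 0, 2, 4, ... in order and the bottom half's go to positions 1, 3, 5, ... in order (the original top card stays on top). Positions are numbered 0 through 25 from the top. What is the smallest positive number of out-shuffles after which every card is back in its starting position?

20

The out-shuffle permutes the 26 positions with cycle lengths [1, 1, 4, 20].
Every card is home exactly when every cycle has completed a whole number of laps, i.e. after lcm(1, 4, 20) = 20 out-shuffles.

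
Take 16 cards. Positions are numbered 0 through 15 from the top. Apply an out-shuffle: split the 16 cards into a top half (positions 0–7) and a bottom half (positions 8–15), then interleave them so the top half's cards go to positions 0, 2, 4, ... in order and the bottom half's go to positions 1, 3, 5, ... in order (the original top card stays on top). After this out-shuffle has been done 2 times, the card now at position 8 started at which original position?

2

Work backwards from position 8, undoing one out-shuffle at a time:
8 ← 4 ← 2
So the card now at position 8 started at position 2.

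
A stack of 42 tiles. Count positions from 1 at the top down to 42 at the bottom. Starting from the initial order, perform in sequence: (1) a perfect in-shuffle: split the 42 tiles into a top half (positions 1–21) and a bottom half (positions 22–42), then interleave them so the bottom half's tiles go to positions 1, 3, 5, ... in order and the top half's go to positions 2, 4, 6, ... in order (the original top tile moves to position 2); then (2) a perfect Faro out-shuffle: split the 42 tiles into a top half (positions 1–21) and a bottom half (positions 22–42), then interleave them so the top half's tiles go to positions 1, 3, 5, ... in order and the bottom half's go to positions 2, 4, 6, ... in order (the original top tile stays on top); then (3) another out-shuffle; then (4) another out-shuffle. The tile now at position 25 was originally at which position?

Undo the operations in reverse order, starting from position 25:
  undo op 4 (out-shuffle, from top half): 25 ← 13
  undo op 3 (out-shuffle, from top half): 13 ← 7
  undo op 2 (out-shuffle, from top half): 7 ← 4
  undo op 1 (in-shuffle, from top half): 4 ← 2
So the tile at position 25 came from original position 2.

2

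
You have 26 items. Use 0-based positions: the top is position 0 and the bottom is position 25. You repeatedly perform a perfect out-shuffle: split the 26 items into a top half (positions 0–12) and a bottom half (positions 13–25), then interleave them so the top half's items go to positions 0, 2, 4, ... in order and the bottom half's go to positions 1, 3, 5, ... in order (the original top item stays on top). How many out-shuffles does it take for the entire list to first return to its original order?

The out-shuffle permutes the 26 positions with cycle lengths [1, 1, 4, 20].
Every item is home exactly when every cycle has completed a whole number of laps, i.e. after lcm(1, 4, 20) = 20 out-shuffles.

20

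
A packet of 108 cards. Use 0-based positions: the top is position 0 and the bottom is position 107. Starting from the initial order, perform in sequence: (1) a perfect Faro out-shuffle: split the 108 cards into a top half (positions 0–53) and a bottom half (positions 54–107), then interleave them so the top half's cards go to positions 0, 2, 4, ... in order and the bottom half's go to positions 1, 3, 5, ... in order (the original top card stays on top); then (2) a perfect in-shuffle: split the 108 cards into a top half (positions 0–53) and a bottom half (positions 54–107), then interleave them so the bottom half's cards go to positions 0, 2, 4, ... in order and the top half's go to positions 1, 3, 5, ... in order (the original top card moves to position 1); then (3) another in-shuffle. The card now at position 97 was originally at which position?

39

Undo the operations in reverse order, starting from position 97:
  undo op 3 (in-shuffle, from top half): 97 ← 48
  undo op 2 (in-shuffle, from bottom half): 48 ← 78
  undo op 1 (out-shuffle, from top half): 78 ← 39
So the card at position 97 came from original position 39.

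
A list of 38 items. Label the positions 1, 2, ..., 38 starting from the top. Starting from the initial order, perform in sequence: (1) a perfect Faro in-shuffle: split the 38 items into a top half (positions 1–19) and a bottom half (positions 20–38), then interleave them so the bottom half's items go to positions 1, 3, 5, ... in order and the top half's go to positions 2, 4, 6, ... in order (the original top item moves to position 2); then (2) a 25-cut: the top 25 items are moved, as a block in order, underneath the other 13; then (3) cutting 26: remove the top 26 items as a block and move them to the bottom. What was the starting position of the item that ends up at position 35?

Undo the operations in reverse order, starting from position 35:
  undo op 3 (cut 26): 35 ← 23
  undo op 2 (cut 25): 23 ← 10
  undo op 1 (in-shuffle, from top half): 10 ← 5
So the item at position 35 came from original position 5.

5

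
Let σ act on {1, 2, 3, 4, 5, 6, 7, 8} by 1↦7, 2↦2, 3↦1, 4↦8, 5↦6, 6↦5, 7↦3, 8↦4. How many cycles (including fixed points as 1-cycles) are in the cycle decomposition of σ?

Cycle decomposition: (1 7 3) (2) (4 8) (5 6).
4 cycles.

4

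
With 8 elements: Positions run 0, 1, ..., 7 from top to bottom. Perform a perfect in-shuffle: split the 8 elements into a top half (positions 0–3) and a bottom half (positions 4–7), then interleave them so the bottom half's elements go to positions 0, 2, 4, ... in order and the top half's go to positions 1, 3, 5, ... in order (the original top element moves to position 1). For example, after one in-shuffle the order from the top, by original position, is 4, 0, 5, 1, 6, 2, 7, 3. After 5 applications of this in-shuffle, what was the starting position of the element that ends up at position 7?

6

Work backwards from position 7, undoing one in-shuffle at a time:
7 ← 3 ← 1 ← 0 ← 4 ← 6
So the element now at position 7 started at position 6.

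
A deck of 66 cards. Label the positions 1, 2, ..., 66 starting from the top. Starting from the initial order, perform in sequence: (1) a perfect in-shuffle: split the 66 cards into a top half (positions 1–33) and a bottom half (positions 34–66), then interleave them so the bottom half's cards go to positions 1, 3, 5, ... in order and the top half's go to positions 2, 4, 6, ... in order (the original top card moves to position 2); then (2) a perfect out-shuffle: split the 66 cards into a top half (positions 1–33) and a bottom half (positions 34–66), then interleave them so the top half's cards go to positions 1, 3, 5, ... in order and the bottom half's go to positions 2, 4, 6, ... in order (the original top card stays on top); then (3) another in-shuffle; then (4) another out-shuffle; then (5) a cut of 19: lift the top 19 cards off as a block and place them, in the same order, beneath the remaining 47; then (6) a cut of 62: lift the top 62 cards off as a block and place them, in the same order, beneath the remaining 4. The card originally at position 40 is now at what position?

Track the card from position 40 forward through each operation:
  after op 1 (in-shuffle): 40 → 13
  after op 2 (out-shuffle): 13 → 25
  after op 3 (in-shuffle): 25 → 50
  after op 4 (out-shuffle): 50 → 34
  after op 5 (cut 19): 34 → 15
  after op 6 (cut 62): 15 → 19

19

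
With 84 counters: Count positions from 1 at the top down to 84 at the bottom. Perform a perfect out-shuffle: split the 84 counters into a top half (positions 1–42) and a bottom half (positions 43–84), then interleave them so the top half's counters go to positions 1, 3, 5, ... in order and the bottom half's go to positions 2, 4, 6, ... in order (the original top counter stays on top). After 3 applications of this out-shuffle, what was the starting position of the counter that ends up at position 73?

Work backwards from position 73, undoing one out-shuffle at a time:
73 ← 37 ← 19 ← 10
So the counter now at position 73 started at position 10.

10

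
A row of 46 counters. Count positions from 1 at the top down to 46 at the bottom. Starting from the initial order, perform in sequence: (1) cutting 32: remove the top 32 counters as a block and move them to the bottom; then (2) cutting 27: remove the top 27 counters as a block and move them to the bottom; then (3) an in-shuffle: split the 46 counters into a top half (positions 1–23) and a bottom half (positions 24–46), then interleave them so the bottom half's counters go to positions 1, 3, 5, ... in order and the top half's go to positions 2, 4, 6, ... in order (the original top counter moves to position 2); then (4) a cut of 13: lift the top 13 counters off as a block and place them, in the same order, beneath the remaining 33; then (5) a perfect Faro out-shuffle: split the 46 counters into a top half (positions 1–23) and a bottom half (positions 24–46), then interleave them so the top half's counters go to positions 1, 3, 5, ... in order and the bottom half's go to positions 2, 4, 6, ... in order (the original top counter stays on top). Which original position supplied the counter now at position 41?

30

Undo the operations in reverse order, starting from position 41:
  undo op 5 (out-shuffle, from top half): 41 ← 21
  undo op 4 (cut 13): 21 ← 34
  undo op 3 (in-shuffle, from top half): 34 ← 17
  undo op 2 (cut 27): 17 ← 44
  undo op 1 (cut 32): 44 ← 30
So the counter at position 41 came from original position 30.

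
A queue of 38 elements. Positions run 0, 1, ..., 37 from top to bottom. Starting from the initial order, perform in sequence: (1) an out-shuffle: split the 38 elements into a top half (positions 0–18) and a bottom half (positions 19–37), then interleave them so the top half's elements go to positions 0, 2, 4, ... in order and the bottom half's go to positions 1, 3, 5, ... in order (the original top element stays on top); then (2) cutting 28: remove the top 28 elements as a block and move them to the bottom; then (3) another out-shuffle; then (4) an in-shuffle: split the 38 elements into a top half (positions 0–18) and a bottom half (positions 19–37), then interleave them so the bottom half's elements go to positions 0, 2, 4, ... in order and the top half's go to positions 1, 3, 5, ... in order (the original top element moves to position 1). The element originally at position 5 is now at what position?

7

Track the element from position 5 forward through each operation:
  after op 1 (out-shuffle): 5 → 10
  after op 2 (cut 28): 10 → 20
  after op 3 (out-shuffle): 20 → 3
  after op 4 (in-shuffle): 3 → 7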